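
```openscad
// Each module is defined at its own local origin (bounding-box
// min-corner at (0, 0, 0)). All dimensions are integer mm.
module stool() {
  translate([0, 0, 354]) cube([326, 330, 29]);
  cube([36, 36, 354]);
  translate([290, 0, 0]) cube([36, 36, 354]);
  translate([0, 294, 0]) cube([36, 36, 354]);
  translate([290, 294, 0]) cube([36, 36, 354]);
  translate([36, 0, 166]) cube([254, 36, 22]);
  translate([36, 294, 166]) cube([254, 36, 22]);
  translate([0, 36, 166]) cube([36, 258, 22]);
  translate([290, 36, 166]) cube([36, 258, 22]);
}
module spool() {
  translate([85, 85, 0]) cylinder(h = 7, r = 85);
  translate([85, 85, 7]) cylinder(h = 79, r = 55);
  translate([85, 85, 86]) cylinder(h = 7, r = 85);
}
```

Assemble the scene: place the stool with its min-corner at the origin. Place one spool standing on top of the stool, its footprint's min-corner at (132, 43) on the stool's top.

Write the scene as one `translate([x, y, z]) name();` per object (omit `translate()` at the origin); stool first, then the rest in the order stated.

stool();
translate([132, 43, 383]) spool();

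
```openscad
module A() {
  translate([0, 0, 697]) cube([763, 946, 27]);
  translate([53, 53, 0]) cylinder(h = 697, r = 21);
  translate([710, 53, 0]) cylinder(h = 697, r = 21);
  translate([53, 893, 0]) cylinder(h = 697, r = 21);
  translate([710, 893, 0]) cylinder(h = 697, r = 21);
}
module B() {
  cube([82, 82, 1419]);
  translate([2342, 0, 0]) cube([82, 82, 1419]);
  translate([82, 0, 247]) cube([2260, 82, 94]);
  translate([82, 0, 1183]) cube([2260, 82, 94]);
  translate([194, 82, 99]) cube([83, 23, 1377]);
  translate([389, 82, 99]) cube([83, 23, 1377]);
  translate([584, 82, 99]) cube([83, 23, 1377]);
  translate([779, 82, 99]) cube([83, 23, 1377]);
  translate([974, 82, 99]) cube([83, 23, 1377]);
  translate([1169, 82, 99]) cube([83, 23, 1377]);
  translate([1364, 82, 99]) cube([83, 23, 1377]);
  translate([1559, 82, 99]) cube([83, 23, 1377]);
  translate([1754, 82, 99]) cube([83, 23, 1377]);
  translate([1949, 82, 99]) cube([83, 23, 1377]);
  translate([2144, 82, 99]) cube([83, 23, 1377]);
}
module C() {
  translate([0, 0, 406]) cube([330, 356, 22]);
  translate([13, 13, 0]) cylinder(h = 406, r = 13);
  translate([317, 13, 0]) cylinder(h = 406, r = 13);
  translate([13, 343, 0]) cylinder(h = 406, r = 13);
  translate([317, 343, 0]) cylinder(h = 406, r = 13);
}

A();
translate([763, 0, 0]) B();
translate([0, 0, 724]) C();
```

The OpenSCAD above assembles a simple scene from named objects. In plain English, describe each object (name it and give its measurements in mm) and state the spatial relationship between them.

A is a table with a 763×946 mm rectangular top, 27 mm thick, top surface at z = 724 mm, supported by four round legs of 42 mm diameter, each leg's bounding box inset 32 mm from the nearest pair of top edges, running from the floor.

B is a fence section. Two 82×82 mm posts, 1419 mm tall, stand on the floor with a clear span of 2260 mm between their inner faces. Two horizontal rails of 82×94 mm section span the gap between the posts with their undersides at z = 247 mm and z = 1183 mm, flush with the posts' −y face. 11 pickets, each 83 mm wide, 23 mm thick and 1377 mm tall, are fixed to the +y face of the rails with their bottoms at z = 99 mm, evenly spaced across the span with equal gaps (rounded down to the nearest mm) at the −x end and between each pair — any rounding remainder accumulates at the +x end.

C is a four-legged stool. The seat is a 330×356×22 mm slab whose top surface is at z = 428 mm; four round legs, each 26 mm in diameter, run from the floor (z = 0) to the underside of the seat, each leg's axis is inset half a diameter from the nearest pair of seat edges (so the leg's bounding box is flush with the corner).

The fence section is against the table's +x side, with their −y faces flush. The stool is on top of the table.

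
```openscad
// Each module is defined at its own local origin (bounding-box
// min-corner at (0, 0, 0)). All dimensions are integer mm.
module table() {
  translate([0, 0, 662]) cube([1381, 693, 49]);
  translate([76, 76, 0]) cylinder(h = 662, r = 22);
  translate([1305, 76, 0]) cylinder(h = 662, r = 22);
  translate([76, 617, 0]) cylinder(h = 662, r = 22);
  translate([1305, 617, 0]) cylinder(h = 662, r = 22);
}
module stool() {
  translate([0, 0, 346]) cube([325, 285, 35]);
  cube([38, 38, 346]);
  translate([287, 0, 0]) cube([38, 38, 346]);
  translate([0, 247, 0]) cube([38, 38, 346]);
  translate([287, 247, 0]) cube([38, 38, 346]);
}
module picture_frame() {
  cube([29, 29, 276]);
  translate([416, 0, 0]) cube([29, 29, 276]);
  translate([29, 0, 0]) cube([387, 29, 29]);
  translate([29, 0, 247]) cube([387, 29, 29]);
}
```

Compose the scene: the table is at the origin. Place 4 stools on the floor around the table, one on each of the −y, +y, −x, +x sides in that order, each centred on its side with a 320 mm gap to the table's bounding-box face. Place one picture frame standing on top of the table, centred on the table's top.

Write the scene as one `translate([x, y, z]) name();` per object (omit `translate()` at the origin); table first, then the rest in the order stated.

table();
translate([528, -605, 0]) stool();
translate([528, 1013, 0]) stool();
translate([-645, 204, 0]) stool();
translate([1701, 204, 0]) stool();
translate([468, 332, 711]) picture_frame();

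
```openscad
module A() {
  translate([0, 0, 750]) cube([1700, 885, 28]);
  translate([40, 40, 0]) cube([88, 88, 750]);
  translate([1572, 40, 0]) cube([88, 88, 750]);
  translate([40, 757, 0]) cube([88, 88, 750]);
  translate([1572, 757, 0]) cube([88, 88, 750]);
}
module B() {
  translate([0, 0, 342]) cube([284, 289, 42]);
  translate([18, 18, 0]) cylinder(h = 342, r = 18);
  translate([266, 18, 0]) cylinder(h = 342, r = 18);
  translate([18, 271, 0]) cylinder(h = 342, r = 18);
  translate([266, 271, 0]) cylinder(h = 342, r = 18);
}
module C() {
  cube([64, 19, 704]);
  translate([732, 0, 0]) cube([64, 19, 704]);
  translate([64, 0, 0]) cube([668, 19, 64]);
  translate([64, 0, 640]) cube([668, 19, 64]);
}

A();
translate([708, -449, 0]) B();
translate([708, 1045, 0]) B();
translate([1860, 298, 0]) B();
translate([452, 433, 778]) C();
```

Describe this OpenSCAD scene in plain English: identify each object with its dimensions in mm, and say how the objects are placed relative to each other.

A is a table with a 1700×885 mm rectangular top, 28 mm thick, top surface at z = 778 mm, supported by four 88×88 mm square legs, each inset 40 mm from the nearest pair of top edges, running from the floor.

B is a four-legged stool. The seat is a 284×289×42 mm slab whose top surface is at z = 384 mm; four round legs, each 36 mm in diameter, run from the floor (z = 0) to the underside of the seat, each leg's axis is inset half a diameter from the nearest pair of seat edges (so the leg's bounding box is flush with the corner).

C is a rectangular picture frame lying in the x–z plane (depth along y). The opening is 668 mm wide (x) by 576 mm tall (z), surrounded by a border 64 mm wide on all four sides. The frame is 19 mm deep and is made of two full-height vertical stiles with two horizontal rails fitted between them.

Three stools sit around the table at the −y, +y, +x sides. The picture frame is on top of the table, centred.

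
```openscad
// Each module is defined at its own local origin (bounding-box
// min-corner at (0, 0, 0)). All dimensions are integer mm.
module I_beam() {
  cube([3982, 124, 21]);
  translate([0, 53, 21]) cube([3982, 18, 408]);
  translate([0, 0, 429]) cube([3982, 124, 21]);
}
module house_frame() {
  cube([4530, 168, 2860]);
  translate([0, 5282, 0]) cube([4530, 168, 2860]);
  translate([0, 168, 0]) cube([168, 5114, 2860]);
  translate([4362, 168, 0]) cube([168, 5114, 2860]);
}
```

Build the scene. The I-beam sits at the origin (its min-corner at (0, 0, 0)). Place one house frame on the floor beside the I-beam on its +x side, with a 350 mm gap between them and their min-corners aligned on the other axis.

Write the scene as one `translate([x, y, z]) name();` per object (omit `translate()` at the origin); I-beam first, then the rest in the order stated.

I_beam();
translate([4332, 0, 0]) house_frame();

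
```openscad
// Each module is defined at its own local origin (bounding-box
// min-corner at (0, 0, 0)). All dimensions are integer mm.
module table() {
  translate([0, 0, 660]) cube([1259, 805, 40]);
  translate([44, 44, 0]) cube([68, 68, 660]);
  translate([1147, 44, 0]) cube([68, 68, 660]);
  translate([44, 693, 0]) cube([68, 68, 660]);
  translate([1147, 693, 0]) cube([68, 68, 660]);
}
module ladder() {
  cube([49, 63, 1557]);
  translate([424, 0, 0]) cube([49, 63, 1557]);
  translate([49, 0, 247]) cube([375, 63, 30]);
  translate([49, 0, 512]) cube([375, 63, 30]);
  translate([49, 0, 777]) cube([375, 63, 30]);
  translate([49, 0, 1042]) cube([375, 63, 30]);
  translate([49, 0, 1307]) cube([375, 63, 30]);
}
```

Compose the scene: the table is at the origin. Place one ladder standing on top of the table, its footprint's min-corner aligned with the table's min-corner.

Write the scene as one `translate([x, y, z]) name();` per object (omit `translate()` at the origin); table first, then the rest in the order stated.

table();
translate([0, 0, 700]) ladder();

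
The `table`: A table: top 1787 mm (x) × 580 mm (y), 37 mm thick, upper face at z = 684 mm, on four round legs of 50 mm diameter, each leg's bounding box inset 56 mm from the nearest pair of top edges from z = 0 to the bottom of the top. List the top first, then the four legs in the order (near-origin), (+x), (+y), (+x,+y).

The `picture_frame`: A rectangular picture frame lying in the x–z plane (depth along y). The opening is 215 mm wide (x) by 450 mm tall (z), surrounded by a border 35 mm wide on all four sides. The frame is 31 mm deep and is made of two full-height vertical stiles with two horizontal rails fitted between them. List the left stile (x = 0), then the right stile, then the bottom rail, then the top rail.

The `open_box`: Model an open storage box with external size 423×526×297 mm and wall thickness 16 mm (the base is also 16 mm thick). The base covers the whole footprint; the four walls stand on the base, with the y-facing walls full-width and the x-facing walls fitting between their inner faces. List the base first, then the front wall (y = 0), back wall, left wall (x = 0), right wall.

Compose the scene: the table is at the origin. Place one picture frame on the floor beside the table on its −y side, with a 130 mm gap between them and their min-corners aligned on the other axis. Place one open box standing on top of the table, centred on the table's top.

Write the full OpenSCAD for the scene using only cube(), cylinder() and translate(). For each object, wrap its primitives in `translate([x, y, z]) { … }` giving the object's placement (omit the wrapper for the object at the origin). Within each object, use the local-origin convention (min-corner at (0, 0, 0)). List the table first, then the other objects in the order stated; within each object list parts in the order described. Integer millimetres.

translate([0, 0, 647]) cube([1787, 580, 37]);
translate([81, 81, 0]) cylinder(h = 647, r = 25);
translate([1706, 81, 0]) cylinder(h = 647, r = 25);
translate([81, 499, 0]) cylinder(h = 647, r = 25);
translate([1706, 499, 0]) cylinder(h = 647, r = 25);
translate([0, -161, 0]) {
  cube([35, 31, 520]);
  translate([250, 0, 0]) cube([35, 31, 520]);
  translate([35, 0, 0]) cube([215, 31, 35]);
  translate([35, 0, 485]) cube([215, 31, 35]);
}
translate([682, 27, 684]) {
  cube([423, 526, 16]);
  translate([0, 0, 16]) cube([423, 16, 281]);
  translate([0, 510, 16]) cube([423, 16, 281]);
  translate([0, 16, 16]) cube([16, 494, 281]);
  translate([407, 16, 16]) cube([16, 494, 281]);
}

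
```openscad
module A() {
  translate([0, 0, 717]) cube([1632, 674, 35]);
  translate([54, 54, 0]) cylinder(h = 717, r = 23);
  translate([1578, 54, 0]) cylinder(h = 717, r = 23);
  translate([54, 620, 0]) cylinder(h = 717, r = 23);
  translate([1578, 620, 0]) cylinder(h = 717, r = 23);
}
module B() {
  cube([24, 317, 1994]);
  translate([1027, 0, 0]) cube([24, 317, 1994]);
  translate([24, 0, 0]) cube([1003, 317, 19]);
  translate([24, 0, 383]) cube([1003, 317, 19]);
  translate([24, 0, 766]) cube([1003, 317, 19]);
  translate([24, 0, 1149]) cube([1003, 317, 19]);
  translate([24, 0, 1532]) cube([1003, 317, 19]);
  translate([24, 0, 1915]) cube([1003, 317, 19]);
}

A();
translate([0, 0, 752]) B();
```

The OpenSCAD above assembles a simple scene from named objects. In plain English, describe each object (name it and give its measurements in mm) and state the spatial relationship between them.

A is a rectangular dining table. The top is 1632×674×35 mm with its upper surface at z = 752 mm. It stands on four round legs of 46 mm diameter, each leg's bounding box inset 31 mm from the nearest pair of top edges, running from the floor to the underside of the top.

B is an open bookshelf. Two side panels, each 24 mm thick, 317 mm deep and 1994 mm tall, stand 1051 mm apart (outside-to-outside). Between them sit 6 shelves, each 19 mm thick and 317 mm deep, spanning the full gap between the sides. The bottom shelf rests on the floor (its underside at z = 0) and the clear gap between one shelf's top and the next shelf's underside is 364 mm.

The bookshelf is on top of the table.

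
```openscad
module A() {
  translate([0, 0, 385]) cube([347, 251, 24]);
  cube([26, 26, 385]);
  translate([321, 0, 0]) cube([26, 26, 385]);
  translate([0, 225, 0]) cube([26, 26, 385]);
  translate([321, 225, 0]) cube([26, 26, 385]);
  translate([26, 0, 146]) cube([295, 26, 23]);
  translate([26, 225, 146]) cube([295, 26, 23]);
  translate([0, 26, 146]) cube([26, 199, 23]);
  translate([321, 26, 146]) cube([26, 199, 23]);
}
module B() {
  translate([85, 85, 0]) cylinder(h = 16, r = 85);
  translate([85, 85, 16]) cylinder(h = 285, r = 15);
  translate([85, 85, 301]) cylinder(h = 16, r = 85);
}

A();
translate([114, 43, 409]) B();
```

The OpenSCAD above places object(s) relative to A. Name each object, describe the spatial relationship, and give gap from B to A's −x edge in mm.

A is a stool. B is a spool. The spool is on top of the stool. The gap from the spool to the stool's −x edge is 114 mm.

The spool's min-x is at 114; the stool's min-x is 0; gap = 114 mm.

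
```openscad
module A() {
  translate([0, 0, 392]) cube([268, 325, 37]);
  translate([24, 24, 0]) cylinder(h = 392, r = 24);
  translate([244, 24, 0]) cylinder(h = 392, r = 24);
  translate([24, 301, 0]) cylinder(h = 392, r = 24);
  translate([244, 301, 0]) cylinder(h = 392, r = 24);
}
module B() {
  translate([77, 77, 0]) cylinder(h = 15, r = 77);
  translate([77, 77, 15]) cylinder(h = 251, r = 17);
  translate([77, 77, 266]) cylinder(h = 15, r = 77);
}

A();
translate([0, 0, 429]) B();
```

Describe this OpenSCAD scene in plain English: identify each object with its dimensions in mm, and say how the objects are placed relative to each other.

A is a four-legged stool. The seat is 268×325 mm, 37 mm thick, top at z = 429 mm. It stands on four round legs, each 48 mm in diameter, from z = 0 to the seat underside, each leg's axis is inset half a diameter from the nearest pair of seat edges (so the leg's bounding box is flush with the corner).

B is a spool: two coaxial disc flanges of radius 77 mm and thickness 15 mm, joined by a core cylinder of radius 17 mm and height 251 mm. The lower flange rests on z = 0 and the three cylinders share a vertical axis.

The spool is on top of the stool.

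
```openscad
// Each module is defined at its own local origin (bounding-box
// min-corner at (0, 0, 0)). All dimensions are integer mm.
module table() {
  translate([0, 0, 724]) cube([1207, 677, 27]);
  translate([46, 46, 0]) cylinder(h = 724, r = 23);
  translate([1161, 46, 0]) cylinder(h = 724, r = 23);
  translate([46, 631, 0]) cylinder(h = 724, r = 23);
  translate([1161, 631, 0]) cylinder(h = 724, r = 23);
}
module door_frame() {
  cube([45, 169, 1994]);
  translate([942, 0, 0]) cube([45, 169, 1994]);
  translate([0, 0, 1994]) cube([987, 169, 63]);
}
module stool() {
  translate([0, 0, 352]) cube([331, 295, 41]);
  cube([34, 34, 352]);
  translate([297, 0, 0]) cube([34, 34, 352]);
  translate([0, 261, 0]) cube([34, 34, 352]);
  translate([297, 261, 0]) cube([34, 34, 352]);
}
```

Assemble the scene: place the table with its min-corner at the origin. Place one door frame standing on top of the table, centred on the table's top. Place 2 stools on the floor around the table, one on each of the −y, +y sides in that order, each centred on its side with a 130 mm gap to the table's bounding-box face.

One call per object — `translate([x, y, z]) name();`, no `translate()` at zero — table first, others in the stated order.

table();
translate([110, 254, 751]) door_frame();
translate([438, -425, 0]) stool();
translate([438, 807, 0]) stool();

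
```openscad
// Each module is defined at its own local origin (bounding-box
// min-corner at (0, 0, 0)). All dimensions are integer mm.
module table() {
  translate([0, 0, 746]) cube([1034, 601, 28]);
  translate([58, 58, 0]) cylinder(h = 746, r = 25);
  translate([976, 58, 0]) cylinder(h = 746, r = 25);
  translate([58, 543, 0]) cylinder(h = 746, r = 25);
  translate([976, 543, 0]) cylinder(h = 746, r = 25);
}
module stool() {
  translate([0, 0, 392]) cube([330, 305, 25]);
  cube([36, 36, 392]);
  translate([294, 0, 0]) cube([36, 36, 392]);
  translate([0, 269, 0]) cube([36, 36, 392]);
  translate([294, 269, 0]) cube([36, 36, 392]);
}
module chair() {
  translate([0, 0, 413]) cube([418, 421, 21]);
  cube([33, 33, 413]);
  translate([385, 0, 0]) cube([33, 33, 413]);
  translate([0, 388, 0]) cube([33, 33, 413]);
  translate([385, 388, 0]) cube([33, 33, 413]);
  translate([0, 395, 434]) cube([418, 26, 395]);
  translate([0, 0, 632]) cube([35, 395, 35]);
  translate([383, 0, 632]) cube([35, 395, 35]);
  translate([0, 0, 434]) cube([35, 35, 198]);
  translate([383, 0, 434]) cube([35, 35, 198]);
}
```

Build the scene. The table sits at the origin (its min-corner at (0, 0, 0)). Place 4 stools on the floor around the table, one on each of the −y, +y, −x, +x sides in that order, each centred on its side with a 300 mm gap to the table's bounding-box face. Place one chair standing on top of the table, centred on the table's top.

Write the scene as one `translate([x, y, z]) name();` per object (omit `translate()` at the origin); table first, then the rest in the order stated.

table();
translate([352, -605, 0]) stool();
translate([352, 901, 0]) stool();
translate([-630, 148, 0]) stool();
translate([1334, 148, 0]) stool();
translate([308, 90, 774]) chair();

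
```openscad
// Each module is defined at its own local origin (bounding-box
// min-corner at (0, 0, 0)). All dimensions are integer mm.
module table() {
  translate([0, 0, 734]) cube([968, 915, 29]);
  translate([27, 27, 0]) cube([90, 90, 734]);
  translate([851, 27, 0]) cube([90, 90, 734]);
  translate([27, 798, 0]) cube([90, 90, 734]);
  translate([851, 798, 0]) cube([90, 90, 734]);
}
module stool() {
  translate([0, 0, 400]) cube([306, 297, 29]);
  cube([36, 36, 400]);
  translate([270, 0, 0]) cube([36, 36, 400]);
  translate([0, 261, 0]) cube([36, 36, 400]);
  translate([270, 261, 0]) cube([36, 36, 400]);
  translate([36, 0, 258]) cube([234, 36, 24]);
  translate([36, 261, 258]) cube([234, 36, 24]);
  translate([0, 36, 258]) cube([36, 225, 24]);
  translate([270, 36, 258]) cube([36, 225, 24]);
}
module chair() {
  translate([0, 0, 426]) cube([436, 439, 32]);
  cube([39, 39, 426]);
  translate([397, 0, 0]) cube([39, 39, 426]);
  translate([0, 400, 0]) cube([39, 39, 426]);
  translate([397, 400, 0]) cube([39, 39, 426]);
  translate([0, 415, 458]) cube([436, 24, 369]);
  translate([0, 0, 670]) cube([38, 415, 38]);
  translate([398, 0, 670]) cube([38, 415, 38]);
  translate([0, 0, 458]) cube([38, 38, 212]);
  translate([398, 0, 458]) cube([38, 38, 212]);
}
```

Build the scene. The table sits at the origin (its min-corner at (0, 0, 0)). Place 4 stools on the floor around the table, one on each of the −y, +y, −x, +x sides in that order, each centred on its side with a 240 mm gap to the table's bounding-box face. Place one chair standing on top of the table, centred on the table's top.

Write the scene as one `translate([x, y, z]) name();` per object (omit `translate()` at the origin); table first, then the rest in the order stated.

table();
translate([331, -537, 0]) stool();
translate([331, 1155, 0]) stool();
translate([-546, 309, 0]) stool();
translate([1208, 309, 0]) stool();
translate([266, 238, 763]) chair();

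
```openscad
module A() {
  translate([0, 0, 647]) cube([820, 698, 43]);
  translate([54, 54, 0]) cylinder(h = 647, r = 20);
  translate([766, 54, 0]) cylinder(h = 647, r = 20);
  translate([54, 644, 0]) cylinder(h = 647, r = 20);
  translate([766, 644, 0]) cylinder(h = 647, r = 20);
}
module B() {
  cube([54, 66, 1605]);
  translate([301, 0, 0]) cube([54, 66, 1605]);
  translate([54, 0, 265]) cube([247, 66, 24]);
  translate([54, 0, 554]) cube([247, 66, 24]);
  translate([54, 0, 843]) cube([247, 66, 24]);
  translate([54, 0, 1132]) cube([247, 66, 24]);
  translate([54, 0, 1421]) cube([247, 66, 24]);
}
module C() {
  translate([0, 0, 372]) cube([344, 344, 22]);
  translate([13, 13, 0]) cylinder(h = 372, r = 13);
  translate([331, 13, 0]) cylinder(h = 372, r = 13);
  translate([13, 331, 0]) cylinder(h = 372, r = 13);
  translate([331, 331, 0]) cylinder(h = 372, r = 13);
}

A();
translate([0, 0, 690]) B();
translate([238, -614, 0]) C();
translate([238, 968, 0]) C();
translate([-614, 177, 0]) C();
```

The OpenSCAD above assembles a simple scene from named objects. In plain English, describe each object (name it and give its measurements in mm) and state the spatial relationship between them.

A is a table: top 820 mm (x) × 698 mm (y), 43 mm thick, upper face at z = 690 mm, on four round legs of 40 mm diameter, each leg's bounding box inset 34 mm from the nearest pair of top edges, running from z = 0 to the bottom of the top.

B is a straight ladder. Two 54×66 mm vertical rails, 1605 mm tall, stand 355 mm apart (outside-to-outside) with their front faces coplanar on the −y side. 5 rungs, each 66 mm deep and 24 mm tall, span between the inner faces of the rails, front faces flush with the rails. The lowest rung's underside is at z = 265 mm and rungs are spaced 289 mm apart (underside to underside).

C is a four-legged stool. The seat is a 344×344×22 mm slab whose top surface is at z = 394 mm; four round legs, each 26 mm in diameter, run from the floor (z = 0) to the underside of the seat, each leg's axis is inset half a diameter from the nearest pair of seat edges (so the leg's bounding box is flush with the corner).

The ladder is on top of the table. Three stools sit around the table at the −y, +y, −x sides.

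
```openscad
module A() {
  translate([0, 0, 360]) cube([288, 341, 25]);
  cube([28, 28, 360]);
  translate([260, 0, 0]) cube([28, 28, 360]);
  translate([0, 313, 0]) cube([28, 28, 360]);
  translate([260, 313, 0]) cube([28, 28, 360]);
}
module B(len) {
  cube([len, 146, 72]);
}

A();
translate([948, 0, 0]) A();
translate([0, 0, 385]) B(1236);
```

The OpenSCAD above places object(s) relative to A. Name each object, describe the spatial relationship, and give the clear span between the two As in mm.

Second stool starts at x = 948; first ends at x = 288; clear span = 948 − 288 = 660 mm.

A is a stool. B is a beam. A beam spans the tops of two stools. The clear span between the two stools is 660 mm.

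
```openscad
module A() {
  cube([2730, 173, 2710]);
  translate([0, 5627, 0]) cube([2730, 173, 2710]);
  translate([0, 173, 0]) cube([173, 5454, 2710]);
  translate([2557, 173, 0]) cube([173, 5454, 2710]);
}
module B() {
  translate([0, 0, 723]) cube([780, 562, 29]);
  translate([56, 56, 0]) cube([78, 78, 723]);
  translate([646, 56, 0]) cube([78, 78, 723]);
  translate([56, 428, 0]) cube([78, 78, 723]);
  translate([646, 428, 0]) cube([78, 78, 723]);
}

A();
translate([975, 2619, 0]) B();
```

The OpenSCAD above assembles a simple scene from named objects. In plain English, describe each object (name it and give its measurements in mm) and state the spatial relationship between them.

A is a box-shaped house frame (walls only): outside footprint 2730×5800 mm, wall height 2710 mm, wall thickness 173 mm. The two y-facing walls run the full x-width; the two x-facing walls fit between the inner faces of the y-facing walls.

B is a rectangular dining table. The top is 780×562×29 mm with its upper surface at z = 752 mm. It stands on four 78×78 mm square legs, each inset 56 mm from the nearest pair of top edges, running from the floor to the underside of the top.

The table sits inside the house frame, centred.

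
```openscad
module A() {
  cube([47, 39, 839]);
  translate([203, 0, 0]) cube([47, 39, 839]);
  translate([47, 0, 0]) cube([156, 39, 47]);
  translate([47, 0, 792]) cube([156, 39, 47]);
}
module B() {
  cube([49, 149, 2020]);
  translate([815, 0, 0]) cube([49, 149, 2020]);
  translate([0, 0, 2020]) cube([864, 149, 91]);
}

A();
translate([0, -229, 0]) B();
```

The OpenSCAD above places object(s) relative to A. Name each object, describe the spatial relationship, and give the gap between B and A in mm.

A is a picture frame. B is a door frame. The door frame is on the floor beside the picture frame on its −y side. The gap between the door frame and the picture frame is 80 mm.

The door frame's nearest face is 80 mm from the picture frame's −y face.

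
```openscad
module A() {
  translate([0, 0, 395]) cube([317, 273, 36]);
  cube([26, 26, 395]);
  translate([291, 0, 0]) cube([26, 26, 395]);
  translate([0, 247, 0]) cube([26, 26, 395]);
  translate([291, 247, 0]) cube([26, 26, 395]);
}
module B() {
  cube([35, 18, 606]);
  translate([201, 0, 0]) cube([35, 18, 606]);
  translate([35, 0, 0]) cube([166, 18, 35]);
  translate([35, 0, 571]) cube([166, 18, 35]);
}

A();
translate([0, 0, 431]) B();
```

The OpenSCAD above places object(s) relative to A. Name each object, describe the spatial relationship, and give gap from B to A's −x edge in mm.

A is a stool. B is a picture frame. The picture frame is on top of the stool. The gap from the picture frame to the stool's −x edge is 0 mm.

The picture frame's min-x is at 0; the stool's min-x is 0; gap = 0 mm.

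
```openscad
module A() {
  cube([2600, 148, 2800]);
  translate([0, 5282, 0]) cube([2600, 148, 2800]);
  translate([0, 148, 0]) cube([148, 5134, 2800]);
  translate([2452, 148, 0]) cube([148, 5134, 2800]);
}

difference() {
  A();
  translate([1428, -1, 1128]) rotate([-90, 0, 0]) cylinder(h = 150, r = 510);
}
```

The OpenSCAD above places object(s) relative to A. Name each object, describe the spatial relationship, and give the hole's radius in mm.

A is a house frame. The house frame has a circular hole through its front wall. The hole's radius is 510 mm.

The subtracted cylinder has r = 510 mm.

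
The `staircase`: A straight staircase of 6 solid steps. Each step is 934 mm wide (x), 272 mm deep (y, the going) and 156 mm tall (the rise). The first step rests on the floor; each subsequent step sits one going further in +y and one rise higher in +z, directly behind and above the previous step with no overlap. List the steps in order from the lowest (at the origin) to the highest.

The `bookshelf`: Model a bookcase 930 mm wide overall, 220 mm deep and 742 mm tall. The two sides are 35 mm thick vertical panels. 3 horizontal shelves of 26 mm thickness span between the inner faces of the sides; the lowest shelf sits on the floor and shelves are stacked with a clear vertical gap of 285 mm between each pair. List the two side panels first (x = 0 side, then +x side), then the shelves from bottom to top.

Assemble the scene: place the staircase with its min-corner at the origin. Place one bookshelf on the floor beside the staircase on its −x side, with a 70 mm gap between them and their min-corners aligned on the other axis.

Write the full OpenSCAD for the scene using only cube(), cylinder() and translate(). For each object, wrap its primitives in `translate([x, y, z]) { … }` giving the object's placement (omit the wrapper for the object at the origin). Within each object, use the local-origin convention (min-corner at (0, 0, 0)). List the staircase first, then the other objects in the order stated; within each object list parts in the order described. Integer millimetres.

cube([934, 272, 156]);
translate([0, 272, 156]) cube([934, 272, 156]);
translate([0, 544, 312]) cube([934, 272, 156]);
translate([0, 816, 468]) cube([934, 272, 156]);
translate([0, 1088, 624]) cube([934, 272, 156]);
translate([0, 1360, 780]) cube([934, 272, 156]);
translate([-1000, 0, 0]) {
  cube([35, 220, 742]);
  translate([895, 0, 0]) cube([35, 220, 742]);
  translate([35, 0, 0]) cube([860, 220, 26]);
  translate([35, 0, 311]) cube([860, 220, 26]);
  translate([35, 0, 622]) cube([860, 220, 26]);
}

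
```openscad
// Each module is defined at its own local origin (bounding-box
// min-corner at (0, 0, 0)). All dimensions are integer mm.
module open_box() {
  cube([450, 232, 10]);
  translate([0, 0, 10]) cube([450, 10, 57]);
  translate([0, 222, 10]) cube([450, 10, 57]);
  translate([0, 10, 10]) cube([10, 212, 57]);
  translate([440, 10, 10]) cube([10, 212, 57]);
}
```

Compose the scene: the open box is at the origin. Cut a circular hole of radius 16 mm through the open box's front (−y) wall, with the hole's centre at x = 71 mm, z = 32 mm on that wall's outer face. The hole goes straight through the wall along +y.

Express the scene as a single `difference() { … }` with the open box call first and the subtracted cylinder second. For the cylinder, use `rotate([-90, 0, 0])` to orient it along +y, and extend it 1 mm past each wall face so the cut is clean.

difference() {
  open_box();
  translate([71, -1, 32]) rotate([-90, 0, 0]) cylinder(h = 12, r = 16);
}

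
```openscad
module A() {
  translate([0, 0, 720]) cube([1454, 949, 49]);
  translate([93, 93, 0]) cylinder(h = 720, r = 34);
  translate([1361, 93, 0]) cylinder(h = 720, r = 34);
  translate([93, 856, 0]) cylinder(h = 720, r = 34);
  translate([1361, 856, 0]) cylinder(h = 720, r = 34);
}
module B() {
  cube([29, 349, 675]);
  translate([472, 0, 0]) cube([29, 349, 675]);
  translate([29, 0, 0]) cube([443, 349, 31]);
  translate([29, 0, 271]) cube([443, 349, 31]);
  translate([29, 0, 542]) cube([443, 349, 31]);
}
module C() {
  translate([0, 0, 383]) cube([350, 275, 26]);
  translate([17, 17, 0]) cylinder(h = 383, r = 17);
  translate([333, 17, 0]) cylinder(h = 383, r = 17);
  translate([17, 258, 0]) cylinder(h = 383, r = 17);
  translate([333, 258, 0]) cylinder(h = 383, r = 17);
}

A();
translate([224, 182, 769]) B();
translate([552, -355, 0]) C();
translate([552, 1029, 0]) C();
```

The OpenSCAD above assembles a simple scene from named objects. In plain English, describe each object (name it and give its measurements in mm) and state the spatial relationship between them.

A is a table with a 1454×949 mm rectangular top, 49 mm thick, top surface at z = 769 mm, supported by four round legs of 68 mm diameter, each leg's bounding box inset 59 mm from the nearest pair of top edges, running from the floor.

B is a bookshelf 501 mm wide overall, 349 mm deep and 675 mm tall. The two sides are 29 mm thick vertical panels. 3 horizontal shelves of 31 mm thickness span between the inner faces of the sides; the lowest shelf sits on the floor and shelves are stacked with a clear vertical gap of 240 mm between each pair.

C is a four-legged stool. The seat is 350×275 mm, 26 mm thick, top at z = 409 mm. It stands on four round legs, each 34 mm in diameter, from z = 0 to the seat underside, each leg's axis is inset half a diameter from the nearest pair of seat edges (so the leg's bounding box is flush with the corner).

The bookshelf is on top of the table. Two stools sit around the table at the −y, +y sides.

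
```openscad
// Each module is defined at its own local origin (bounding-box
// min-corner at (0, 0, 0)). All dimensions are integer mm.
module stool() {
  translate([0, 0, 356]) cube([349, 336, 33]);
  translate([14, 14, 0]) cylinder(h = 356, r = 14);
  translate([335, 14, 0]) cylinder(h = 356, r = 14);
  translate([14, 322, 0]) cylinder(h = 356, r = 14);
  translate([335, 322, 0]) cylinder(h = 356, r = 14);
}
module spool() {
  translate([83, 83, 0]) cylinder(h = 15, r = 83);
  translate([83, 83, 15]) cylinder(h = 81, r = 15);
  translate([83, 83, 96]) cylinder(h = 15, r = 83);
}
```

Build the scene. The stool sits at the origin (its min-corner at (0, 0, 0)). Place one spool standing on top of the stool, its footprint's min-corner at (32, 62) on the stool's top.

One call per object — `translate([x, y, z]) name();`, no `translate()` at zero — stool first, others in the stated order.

stool();
translate([32, 62, 389]) spool();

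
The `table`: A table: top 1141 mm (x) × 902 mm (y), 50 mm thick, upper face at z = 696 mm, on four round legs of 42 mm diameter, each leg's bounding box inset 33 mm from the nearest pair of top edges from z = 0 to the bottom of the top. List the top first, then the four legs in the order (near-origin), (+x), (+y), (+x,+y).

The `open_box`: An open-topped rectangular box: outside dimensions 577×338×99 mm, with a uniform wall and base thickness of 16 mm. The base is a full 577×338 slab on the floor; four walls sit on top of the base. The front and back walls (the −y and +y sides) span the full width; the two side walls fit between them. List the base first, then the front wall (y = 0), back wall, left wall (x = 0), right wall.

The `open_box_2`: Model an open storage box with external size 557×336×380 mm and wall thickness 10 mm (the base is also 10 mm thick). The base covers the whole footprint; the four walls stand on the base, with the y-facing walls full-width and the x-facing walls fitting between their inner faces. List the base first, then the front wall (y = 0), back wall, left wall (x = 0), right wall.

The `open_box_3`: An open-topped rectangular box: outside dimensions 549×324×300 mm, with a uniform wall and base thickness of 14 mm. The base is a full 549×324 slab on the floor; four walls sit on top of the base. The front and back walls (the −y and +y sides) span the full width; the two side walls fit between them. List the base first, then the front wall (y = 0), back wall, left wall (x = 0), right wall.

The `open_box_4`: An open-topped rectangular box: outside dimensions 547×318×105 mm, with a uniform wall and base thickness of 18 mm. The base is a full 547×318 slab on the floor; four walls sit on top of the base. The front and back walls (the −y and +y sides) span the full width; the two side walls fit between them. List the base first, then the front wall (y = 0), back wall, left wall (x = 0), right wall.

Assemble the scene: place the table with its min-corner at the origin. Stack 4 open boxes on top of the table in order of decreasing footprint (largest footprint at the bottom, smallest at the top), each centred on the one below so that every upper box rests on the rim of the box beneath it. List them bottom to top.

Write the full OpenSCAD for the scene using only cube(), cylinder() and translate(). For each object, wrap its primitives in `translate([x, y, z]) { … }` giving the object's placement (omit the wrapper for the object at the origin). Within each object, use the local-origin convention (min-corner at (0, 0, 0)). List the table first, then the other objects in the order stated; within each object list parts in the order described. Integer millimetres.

translate([0, 0, 646]) cube([1141, 902, 50]);
translate([54, 54, 0]) cylinder(h = 646, r = 21);
translate([1087, 54, 0]) cylinder(h = 646, r = 21);
translate([54, 848, 0]) cylinder(h = 646, r = 21);
translate([1087, 848, 0]) cylinder(h = 646, r = 21);
translate([282, 282, 696]) {
  cube([577, 338, 16]);
  translate([0, 0, 16]) cube([577, 16, 83]);
  translate([0, 322, 16]) cube([577, 16, 83]);
  translate([0, 16, 16]) cube([16, 306, 83]);
  translate([561, 16, 16]) cube([16, 306, 83]);
}
translate([292, 283, 795]) {
  cube([557, 336, 10]);
  translate([0, 0, 10]) cube([557, 10, 370]);
  translate([0, 326, 10]) cube([557, 10, 370]);
  translate([0, 10, 10]) cube([10, 316, 370]);
  translate([547, 10, 10]) cube([10, 316, 370]);
}
translate([296, 289, 1175]) {
  cube([549, 324, 14]);
  translate([0, 0, 14]) cube([549, 14, 286]);
  translate([0, 310, 14]) cube([549, 14, 286]);
  translate([0, 14, 14]) cube([14, 296, 286]);
  translate([535, 14, 14]) cube([14, 296, 286]);
}
translate([297, 292, 1475]) {
  cube([547, 318, 18]);
  translate([0, 0, 18]) cube([547, 18, 87]);
  translate([0, 300, 18]) cube([547, 18, 87]);
  translate([0, 18, 18]) cube([18, 282, 87]);
  translate([529, 18, 18]) cube([18, 282, 87]);
}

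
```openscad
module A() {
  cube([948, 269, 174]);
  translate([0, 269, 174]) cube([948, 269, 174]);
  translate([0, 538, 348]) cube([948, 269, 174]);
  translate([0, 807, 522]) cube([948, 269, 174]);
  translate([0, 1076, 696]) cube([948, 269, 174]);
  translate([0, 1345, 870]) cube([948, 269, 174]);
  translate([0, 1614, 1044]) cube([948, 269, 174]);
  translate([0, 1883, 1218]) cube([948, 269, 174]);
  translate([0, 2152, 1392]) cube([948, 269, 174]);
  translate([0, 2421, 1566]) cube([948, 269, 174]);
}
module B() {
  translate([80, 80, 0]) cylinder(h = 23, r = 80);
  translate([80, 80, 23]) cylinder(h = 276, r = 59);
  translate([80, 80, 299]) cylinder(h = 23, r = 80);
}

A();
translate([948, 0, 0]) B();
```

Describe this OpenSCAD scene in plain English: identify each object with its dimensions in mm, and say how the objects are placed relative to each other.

A is a straight staircase of 10 solid steps. Each step is 948 mm wide (x), 269 mm deep (y, the going) and 174 mm tall (the rise). The first step rests on the floor; each subsequent step sits one going further in +y and one rise higher in +z, directly behind and above the previous step with no overlap.

B is a spool: two coaxial disc flanges of radius 80 mm and thickness 23 mm, joined by a core cylinder of radius 59 mm and height 276 mm. The lower flange rests on z = 0 and the three cylinders share a vertical axis.

The spool is against the staircase's +x side, with their −y faces flush.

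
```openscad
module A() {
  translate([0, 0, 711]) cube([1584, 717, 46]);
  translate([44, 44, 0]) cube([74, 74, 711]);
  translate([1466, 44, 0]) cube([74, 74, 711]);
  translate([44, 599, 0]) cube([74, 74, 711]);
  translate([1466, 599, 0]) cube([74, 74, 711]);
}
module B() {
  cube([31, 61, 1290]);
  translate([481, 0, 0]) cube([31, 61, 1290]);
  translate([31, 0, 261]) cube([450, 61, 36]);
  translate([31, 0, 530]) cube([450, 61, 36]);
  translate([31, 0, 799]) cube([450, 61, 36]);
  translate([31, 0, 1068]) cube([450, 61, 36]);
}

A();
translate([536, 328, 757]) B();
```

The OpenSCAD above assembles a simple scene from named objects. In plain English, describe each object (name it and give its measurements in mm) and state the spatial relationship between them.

A is a table: top 1584 mm (x) × 717 mm (y), 46 mm thick, upper face at z = 757 mm, on four 74×74 mm square legs, each inset 44 mm from the nearest pair of top edges, running from z = 0 to the bottom of the top.

B is a straight ladder. Two 31×61 mm vertical rails, 1290 mm tall, stand 512 mm apart (outside-to-outside) with their front faces coplanar on the −y side. 4 rungs, each 61 mm deep and 36 mm tall, span between the inner faces of the rails, front faces flush with the rails. The lowest rung's underside is at z = 261 mm and rungs are spaced 269 mm apart (underside to underside).

The ladder is on top of the table, centred.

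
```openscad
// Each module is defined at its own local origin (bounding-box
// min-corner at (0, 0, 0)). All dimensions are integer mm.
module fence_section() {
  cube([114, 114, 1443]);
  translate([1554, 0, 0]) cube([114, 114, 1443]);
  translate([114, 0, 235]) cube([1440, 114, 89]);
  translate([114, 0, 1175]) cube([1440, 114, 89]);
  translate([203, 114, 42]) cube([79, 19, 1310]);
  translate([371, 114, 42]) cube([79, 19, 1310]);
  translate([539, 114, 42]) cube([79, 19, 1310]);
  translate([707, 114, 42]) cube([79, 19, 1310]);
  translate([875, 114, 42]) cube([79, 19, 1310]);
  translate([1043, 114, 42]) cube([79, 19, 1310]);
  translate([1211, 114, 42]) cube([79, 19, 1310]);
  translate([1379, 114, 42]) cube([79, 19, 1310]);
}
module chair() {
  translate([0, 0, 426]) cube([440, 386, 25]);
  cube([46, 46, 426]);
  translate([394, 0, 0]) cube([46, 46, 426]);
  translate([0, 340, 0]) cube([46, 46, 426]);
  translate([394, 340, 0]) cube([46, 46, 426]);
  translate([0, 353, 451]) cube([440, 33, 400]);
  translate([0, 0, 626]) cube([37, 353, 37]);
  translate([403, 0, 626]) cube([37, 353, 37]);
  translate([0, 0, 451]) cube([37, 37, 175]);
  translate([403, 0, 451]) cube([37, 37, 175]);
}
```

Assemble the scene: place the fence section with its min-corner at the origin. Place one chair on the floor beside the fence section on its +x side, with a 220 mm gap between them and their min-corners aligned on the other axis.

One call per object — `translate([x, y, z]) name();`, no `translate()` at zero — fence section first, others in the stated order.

fence_section();
translate([1888, 0, 0]) chair();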